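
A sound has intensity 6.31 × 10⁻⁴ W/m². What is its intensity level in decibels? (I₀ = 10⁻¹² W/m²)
β = 10·log₁₀(I/I₀) = 88 dB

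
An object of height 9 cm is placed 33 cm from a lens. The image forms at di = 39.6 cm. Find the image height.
hi = (-di/do) × ho = -10.8 cm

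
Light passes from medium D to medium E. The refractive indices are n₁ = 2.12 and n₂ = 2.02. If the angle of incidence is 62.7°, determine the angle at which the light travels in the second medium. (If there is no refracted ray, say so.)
sin θ₂ = (n₁/n₂)·sin θ₁ = 0.9326 → θ₂ = 68.85°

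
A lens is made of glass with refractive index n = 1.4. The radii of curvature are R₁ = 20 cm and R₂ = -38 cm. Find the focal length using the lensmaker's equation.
1/f = (n − 1)(1/R₁ − 1/R₂) → f = 32.76 cm (converging lens)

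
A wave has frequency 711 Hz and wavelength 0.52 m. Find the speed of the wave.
v = fλ = 369.7 m/s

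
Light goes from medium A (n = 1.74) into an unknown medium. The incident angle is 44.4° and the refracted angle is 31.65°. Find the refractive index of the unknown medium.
n₂ = n₁·sin θ₁ / sin θ₂ = 2.32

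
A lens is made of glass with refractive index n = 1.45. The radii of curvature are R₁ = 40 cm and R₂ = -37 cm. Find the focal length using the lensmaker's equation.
1/f = (n − 1)(1/R₁ − 1/R₂) → f = 42.71 cm (converging lens)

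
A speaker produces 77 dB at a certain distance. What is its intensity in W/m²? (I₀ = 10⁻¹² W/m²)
I = I₀·10^(β/10) = 5.01 × 10⁻⁵ W/m²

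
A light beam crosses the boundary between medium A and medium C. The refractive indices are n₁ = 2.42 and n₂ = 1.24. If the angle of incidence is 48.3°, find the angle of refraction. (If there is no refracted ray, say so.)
sin θ₂ = (n₁/n₂)·sin θ₁ = 1.457 > 1, so there is no refracted ray — the light undergoes total internal reflection.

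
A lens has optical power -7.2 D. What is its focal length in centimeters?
f = 1/P = -13.89 cm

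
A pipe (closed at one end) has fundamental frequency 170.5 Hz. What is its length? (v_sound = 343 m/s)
L = v/(4f₁) = 0.5029 m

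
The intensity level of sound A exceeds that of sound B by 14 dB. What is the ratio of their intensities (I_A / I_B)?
I_A/I_B = 10^(Δβ/10) = 25.12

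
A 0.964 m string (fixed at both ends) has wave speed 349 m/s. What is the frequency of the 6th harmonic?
fₙ = nv/(2L) = 1086 Hz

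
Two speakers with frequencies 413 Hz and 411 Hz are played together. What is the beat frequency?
2 Hz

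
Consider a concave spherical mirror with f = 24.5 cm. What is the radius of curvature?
R = 2|f| = 49 cm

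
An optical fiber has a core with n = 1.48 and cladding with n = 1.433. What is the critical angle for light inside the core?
θc = arcsin(n_cladding/n_core) = 75.52°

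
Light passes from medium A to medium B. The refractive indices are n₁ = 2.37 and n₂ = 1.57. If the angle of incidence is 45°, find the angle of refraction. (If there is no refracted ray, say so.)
sin θ₂ = (n₁/n₂)·sin θ₁ = 1.067 > 1, so there is no refracted ray — the light undergoes total internal reflection.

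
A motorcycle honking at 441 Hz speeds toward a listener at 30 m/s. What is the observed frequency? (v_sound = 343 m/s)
f_obs = f·v/(v − v_s) = 483.3 Hz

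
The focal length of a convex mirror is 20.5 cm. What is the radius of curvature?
R = 2|f| = 41 cm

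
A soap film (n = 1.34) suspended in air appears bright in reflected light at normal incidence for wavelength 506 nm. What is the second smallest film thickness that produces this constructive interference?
2nt = (m − ½)λ with m = 2 → t = (m − ½)λ/(2n) = 283.2 nm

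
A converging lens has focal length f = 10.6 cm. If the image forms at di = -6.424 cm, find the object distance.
1/do = 1/f − 1/di → do = 4 cm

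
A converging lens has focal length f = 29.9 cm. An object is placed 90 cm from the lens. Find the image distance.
1/di = 1/f − 1/do → di = 44.78 cm (real image)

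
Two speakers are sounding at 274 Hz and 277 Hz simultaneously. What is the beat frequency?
3 Hz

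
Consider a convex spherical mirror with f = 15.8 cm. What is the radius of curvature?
R = 2|f| = 31.6 cm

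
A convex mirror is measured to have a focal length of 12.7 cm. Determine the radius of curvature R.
R = 2|f| = 25.4 cm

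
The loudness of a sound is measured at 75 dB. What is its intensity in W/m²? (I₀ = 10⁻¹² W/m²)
I = I₀·10^(β/10) = 3.16 × 10⁻⁵ W/m²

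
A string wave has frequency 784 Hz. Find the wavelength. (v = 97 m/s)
λ = v/f = 0.1237 m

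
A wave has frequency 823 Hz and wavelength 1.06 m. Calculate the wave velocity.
v = fλ = 872.4 m/s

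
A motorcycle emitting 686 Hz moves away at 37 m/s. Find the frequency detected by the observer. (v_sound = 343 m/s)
f_obs = f·v/(v + v_s) = 619.2 Hz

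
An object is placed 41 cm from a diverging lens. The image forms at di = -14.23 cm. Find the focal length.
1/f = 1/do + 1/di → f = -21.79 cm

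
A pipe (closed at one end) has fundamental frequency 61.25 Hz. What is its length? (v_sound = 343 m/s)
L = v/(4f₁) = 1.4 m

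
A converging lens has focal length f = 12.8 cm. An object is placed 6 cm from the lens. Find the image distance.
1/di = 1/f − 1/do → di = -11.29 cm (virtual image)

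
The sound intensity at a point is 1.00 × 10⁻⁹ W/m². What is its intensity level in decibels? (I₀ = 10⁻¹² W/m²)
β = 10·log₁₀(I/I₀) = 30 dB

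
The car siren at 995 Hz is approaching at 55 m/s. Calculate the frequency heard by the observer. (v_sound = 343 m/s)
f_obs = f·v/(v − v_s) = 1185 Hz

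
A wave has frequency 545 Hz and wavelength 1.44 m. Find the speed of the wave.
v = fλ = 784.8 m/s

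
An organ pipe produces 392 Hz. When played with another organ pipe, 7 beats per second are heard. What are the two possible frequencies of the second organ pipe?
f₂ = 392 ± 7 Hz → 399 Hz or 385 Hz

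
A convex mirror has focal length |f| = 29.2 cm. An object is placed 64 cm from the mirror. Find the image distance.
f = −29.2 cm (convex); 1/di = 1/f − 1/do → di = -20.05 cm (virtual image, behind mirror)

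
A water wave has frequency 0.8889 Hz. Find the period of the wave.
T = 1/f = 1.125 s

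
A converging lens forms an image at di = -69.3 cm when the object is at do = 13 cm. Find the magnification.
M = −di/do = 5.331 (upright image)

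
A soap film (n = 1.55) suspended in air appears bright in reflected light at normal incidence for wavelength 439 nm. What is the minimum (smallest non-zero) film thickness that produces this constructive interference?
2nt = (m − ½)λ with m = 1 → t = (m − ½)λ/(2n) = 70.81 nm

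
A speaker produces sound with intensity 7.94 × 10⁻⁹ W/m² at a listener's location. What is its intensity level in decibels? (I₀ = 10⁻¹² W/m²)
β = 10·log₁₀(I/I₀) = 39 dB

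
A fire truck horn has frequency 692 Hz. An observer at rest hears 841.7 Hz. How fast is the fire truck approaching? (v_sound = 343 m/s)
v_s = v·(1 − f/f_obs) = 61 m/s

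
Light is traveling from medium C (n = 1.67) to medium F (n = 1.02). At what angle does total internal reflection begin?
θc = arcsin(n₂/n₁) = 37.65°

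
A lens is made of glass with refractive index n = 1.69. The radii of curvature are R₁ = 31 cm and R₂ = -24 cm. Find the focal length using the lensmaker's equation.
1/f = (n − 1)(1/R₁ − 1/R₂) → f = 19.6 cm (converging lens)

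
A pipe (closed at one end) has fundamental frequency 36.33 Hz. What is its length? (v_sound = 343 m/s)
L = v/(4f₁) = 2.36 m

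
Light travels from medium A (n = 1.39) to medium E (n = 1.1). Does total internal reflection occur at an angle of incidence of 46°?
θc = arcsin(n₂/n₁) = 52.31°; 46° < θc, so no — the ray refracts.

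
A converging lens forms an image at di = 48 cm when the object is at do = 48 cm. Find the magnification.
M = −di/do = -1 (inverted image)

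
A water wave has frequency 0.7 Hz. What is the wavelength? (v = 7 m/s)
λ = v/f = 10 m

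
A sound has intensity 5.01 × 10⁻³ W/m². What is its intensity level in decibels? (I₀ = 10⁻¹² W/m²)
β = 10·log₁₀(I/I₀) = 97 dB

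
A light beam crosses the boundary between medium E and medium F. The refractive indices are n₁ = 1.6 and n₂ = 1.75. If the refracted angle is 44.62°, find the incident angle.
sin θ₁ = (n₂/n₁)·sin θ₂ → θ₁ = 50.2°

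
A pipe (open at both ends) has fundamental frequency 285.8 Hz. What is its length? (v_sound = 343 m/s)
L = v/(2f₁) = 0.6001 m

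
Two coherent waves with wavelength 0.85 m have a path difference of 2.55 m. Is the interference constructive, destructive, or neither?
constructive — path difference = 3λ, a whole number of wavelengths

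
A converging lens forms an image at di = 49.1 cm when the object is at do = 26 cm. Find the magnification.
M = −di/do = -1.888 (inverted image)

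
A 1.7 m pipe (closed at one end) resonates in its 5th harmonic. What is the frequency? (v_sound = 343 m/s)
fₙ = nv/(4L) = 252.2 Hz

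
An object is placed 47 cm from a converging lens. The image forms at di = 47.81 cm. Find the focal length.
1/f = 1/do + 1/di → f = 23.7 cm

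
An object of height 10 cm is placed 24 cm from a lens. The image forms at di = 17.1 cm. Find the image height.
hi = (-di/do) × ho = -7.125 cm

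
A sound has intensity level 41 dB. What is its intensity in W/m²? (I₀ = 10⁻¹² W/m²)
I = I₀·10^(β/10) = 1.26 × 10⁻⁸ W/m²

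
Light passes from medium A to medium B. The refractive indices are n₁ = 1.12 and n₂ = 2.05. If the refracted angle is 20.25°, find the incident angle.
sin θ₁ = (n₂/n₁)·sin θ₂ → θ₁ = 39.31°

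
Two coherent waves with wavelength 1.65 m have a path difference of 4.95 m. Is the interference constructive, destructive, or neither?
constructive — path difference = 3λ, a whole number of wavelengths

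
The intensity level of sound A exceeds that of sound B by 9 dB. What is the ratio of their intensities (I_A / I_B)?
I_A/I_B = 10^(Δβ/10) = 7.943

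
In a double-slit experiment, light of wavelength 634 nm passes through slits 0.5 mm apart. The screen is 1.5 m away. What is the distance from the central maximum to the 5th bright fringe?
y = mλL/d = 9.51 mm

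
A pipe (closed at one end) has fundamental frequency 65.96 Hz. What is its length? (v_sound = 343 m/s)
L = v/(4f₁) = 1.3 m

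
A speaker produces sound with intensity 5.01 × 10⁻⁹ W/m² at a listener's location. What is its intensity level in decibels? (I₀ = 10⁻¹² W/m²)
β = 10·log₁₀(I/I₀) = 37 dB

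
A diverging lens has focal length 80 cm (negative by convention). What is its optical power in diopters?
P = 1/f = -1.25 D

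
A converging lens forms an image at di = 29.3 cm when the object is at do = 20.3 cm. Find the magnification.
M = −di/do = -1.443 (inverted image)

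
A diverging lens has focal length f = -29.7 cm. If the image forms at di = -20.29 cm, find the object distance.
1/do = 1/f − 1/di → do = 64.04 cm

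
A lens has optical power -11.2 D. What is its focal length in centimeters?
f = 1/P = -8.929 cm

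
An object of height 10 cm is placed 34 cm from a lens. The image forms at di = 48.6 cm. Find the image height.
hi = (-di/do) × ho = -14.29 cm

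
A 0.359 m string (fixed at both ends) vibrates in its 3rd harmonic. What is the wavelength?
λₙ = 2L/n = 0.2393 m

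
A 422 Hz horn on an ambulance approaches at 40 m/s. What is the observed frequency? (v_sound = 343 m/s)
f_obs = f·v/(v − v_s) = 477.7 Hz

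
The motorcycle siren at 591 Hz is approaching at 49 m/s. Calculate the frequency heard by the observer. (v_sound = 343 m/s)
f_obs = f·v/(v − v_s) = 689.5 Hz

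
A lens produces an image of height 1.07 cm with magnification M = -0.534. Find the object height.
ho = |hi|/|M| = 2.004 cm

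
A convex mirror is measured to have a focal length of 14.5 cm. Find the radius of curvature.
R = 2|f| = 29 cm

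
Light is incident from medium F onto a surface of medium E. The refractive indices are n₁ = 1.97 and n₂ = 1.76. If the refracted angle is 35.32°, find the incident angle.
sin θ₁ = (n₂/n₁)·sin θ₂ → θ₁ = 31.1°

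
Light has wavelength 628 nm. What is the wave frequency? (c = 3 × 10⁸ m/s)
f = c/λ = 4.777 × 10¹⁴ Hz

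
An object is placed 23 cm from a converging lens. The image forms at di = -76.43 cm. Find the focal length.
1/f = 1/do + 1/di → f = 32.9 cm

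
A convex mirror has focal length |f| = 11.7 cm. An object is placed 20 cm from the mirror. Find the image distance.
f = −11.7 cm (convex); 1/di = 1/f − 1/do → di = -7.382 cm (virtual image, behind mirror)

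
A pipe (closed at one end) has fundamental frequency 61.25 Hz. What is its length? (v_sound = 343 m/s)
L = v/(4f₁) = 1.4 m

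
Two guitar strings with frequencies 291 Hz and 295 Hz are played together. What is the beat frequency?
4 Hz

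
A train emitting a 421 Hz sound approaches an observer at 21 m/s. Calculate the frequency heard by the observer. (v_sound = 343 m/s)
f_obs = f·v/(v − v_s) = 448.5 Hz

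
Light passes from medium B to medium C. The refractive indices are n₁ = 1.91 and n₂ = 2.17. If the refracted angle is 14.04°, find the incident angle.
sin θ₁ = (n₂/n₁)·sin θ₂ → θ₁ = 16°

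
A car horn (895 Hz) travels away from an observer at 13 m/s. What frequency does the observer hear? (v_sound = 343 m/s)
f_obs = f·v/(v + v_s) = 862.3 Hz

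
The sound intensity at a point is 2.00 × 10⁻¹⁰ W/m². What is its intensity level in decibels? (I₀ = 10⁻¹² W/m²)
β = 10·log₁₀(I/I₀) = 23.01 dB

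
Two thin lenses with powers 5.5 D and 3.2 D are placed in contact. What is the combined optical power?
P_total = P₁ + P₂ = 8.7 D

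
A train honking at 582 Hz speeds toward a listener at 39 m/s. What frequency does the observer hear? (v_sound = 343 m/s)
f_obs = f·v/(v − v_s) = 656.7 Hz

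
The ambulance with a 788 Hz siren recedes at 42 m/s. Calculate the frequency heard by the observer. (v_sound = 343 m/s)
f_obs = f·v/(v + v_s) = 702 Hz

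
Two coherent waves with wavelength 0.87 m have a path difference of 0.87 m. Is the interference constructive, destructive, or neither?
constructive — path difference = 1λ, a whole number of wavelengths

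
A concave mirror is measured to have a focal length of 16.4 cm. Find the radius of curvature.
R = 2|f| = 32.8 cm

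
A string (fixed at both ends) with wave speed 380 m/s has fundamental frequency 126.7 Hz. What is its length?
L = v/(2f₁) = 1.5 m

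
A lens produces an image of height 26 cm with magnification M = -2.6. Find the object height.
ho = |hi|/|M| = 10 cm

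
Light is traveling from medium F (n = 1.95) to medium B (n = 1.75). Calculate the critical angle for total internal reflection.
θc = arcsin(n₂/n₁) = 63.82°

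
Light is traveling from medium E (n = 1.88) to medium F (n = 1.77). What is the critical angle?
θc = arcsin(n₂/n₁) = 70.3°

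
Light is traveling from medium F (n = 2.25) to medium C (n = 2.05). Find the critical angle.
θc = arcsin(n₂/n₁) = 65.66°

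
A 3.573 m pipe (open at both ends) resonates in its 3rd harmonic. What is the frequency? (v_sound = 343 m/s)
fₙ = nv/(2L) = 144 Hz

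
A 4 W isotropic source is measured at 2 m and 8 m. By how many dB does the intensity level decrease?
Δβ = 20·log₁₀(r₂/r₁) = 12.04 dB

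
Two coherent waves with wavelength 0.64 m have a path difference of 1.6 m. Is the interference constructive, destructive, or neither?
destructive — path difference = 2.5λ, an odd multiple of λ/2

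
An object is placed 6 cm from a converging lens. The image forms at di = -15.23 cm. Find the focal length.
1/f = 1/do + 1/di → f = 9.9 cm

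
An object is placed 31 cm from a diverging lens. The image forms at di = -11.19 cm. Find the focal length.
1/f = 1/do + 1/di → f = -17.51 cm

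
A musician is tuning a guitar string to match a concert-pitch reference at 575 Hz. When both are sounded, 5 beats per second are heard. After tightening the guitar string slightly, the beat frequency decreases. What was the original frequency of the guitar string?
570 Hz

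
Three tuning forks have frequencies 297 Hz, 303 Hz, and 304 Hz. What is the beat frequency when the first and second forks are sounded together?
6 Hz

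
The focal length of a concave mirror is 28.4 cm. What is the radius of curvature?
R = 2|f| = 56.8 cm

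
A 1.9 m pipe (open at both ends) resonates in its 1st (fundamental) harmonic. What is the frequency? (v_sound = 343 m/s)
fₙ = nv/(2L) = 90.26 Hz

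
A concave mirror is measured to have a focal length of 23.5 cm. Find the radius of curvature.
R = 2|f| = 47 cm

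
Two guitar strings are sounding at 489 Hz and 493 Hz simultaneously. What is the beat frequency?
4 Hz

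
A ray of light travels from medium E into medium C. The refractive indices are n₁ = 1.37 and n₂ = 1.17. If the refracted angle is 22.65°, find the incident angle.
sin θ₁ = (n₂/n₁)·sin θ₂ → θ₁ = 19.2°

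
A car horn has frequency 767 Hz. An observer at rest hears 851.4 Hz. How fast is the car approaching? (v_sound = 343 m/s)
v_s = v·(1 − f/f_obs) = 34 m/s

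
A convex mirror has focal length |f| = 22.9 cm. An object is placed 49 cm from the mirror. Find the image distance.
f = −22.9 cm (convex); 1/di = 1/f − 1/do → di = -15.61 cm (virtual image, behind mirror)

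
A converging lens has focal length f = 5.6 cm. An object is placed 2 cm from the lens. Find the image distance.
1/di = 1/f − 1/do → di = -3.111 cm (virtual image)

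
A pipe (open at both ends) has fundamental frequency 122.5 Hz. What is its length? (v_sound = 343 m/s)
L = v/(2f₁) = 1.4 m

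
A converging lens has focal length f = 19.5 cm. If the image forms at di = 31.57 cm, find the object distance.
1/do = 1/f − 1/di → do = 51 cm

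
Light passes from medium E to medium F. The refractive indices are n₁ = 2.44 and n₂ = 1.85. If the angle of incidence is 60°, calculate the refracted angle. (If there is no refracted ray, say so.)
sin θ₂ = (n₁/n₂)·sin θ₁ = 1.142 > 1, so there is no refracted ray — the light undergoes total internal reflection.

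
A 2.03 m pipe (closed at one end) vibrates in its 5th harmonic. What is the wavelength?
λₙ = 4L/n = 1.624 m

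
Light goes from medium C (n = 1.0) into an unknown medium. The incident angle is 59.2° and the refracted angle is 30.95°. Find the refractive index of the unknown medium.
n₂ = n₁·sin θ₁ / sin θ₂ = 1.67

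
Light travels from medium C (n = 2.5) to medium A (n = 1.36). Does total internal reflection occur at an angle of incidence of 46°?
θc = arcsin(n₂/n₁) = 32.96°; 46° > θc, so yes — total internal reflection.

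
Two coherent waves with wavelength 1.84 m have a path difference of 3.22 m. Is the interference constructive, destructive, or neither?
neither (partial) — path difference = 1.75λ, neither a whole number of wavelengths nor an odd multiple of λ/2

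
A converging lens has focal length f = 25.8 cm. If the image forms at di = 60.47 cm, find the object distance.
1/do = 1/f − 1/di → do = 45 cm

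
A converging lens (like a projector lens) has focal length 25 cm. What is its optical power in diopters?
P = 1/f = 4 D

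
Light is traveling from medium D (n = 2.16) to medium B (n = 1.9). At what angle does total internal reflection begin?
θc = arcsin(n₂/n₁) = 61.6°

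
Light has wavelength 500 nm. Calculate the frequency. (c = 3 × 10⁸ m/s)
f = c/λ = 6.000 × 10¹⁴ Hz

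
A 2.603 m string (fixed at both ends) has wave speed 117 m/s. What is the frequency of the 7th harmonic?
fₙ = nv/(2L) = 157.3 Hz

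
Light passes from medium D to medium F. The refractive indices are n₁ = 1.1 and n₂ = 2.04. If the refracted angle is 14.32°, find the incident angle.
sin θ₁ = (n₂/n₁)·sin θ₂ → θ₁ = 27.3°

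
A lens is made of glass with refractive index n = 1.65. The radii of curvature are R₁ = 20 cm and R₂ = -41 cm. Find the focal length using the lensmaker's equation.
1/f = (n − 1)(1/R₁ − 1/R₂) → f = 20.68 cm (converging lens)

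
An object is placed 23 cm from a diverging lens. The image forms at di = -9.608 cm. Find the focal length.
1/f = 1/do + 1/di → f = -16.5 cm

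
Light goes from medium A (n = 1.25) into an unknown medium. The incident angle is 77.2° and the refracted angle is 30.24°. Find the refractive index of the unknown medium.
n₂ = n₁·sin θ₁ / sin θ₂ = 2.42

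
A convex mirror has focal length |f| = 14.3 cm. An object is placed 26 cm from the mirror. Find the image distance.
f = −14.3 cm (convex); 1/di = 1/f − 1/do → di = -9.226 cm (virtual image, behind mirror)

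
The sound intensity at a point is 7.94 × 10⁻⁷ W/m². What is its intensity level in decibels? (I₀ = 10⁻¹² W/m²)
β = 10·log₁₀(I/I₀) = 59 dB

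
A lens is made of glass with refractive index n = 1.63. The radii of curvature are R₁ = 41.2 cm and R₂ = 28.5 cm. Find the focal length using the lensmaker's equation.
1/f = (n − 1)(1/R₁ − 1/R₂) → f = -146.8 cm (diverging lens)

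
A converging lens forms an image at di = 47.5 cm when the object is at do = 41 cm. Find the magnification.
M = −di/do = -1.159 (inverted image)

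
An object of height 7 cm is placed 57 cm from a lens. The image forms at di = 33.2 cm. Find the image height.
hi = (-di/do) × ho = -4.077 cm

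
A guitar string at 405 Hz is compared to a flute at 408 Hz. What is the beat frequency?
3 Hz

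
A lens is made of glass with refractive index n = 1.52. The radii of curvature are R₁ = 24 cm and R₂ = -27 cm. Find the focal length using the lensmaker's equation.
1/f = (n − 1)(1/R₁ − 1/R₂) → f = 24.43 cm (converging lens)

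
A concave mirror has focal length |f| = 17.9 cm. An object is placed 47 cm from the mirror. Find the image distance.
f = +17.9 cm (concave); 1/di = 1/f − 1/do → di = 28.91 cm (real image, in front of mirror)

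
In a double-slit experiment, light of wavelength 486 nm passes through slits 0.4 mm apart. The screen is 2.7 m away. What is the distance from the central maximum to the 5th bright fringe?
y = mλL/d = 16.4 mm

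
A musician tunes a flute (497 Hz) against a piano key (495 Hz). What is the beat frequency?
2 Hz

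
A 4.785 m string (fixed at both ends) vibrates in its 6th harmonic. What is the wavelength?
λₙ = 2L/n = 1.595 m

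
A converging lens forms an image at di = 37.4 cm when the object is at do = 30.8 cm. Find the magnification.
M = −di/do = -1.214 (inverted image)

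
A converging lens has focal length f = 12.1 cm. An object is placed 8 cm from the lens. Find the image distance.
1/di = 1/f − 1/do → di = -23.61 cm (virtual image)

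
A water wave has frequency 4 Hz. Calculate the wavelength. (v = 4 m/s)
λ = v/f = 1 m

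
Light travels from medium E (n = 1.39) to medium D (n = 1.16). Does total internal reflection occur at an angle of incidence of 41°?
θc = arcsin(n₂/n₁) = 56.57°; 41° < θc, so no — the ray refracts.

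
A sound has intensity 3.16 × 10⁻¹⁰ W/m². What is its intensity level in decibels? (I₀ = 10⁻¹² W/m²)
β = 10·log₁₀(I/I₀) = 25 dB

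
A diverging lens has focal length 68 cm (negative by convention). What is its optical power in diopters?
P = 1/f = -1.471 D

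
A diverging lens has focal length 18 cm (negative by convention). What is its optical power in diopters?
P = 1/f = -5.556 D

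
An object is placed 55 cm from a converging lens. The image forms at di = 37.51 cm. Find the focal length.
1/f = 1/do + 1/di → f = 22.3 cm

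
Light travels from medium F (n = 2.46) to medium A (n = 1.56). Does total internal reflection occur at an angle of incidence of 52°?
θc = arcsin(n₂/n₁) = 39.36°; 52° > θc, so yes — total internal reflection.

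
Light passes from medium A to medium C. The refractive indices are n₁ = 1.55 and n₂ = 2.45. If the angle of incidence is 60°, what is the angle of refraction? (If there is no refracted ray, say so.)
sin θ₂ = (n₁/n₂)·sin θ₁ = 0.5479 → θ₂ = 33.22°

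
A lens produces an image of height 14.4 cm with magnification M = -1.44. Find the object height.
ho = |hi|/|M| = 10 cm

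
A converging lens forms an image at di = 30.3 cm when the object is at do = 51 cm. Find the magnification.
M = −di/do = -0.5941 (inverted image)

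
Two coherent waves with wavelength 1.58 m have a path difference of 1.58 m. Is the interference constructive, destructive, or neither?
constructive — path difference = 1λ, a whole number of wavelengths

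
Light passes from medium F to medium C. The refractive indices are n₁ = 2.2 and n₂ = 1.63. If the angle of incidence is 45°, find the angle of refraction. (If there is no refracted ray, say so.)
sin θ₂ = (n₁/n₂)·sin θ₁ = 0.9544 → θ₂ = 72.63°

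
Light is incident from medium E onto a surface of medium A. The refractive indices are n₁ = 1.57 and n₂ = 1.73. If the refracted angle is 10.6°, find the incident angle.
sin θ₁ = (n₂/n₁)·sin θ₂ → θ₁ = 11.69°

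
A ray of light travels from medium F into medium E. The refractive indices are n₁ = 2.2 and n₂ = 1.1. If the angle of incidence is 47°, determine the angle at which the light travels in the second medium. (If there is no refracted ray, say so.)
sin θ₂ = (n₁/n₂)·sin θ₁ = 1.463 > 1, so there is no refracted ray — the light undergoes total internal reflection.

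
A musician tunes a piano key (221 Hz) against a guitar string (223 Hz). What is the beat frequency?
2 Hz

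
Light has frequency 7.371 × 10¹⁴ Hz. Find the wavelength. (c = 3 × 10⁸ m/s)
λ = c/f = 407 nm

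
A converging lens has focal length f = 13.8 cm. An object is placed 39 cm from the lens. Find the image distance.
1/di = 1/f − 1/do → di = 21.36 cm (real image)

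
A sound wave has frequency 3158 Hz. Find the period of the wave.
T = 1/f = 3.167 × 10⁻⁴ s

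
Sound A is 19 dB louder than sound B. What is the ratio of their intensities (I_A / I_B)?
I_A/I_B = 10^(Δβ/10) = 79.43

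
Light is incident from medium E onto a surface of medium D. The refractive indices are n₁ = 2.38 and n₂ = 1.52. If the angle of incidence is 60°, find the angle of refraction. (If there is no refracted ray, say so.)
sin θ₂ = (n₁/n₂)·sin θ₁ = 1.356 > 1, so there is no refracted ray — the light undergoes total internal reflection.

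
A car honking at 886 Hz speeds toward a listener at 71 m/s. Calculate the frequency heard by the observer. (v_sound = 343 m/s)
f_obs = f·v/(v − v_s) = 1117 Hz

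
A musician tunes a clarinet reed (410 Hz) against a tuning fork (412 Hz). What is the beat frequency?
2 Hz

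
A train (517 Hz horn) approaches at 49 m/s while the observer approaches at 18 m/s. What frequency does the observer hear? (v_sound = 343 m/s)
f_obs = f·(v + v_o)/(v − v_s) = 634.8 Hz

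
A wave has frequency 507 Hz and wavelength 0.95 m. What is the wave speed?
v = fλ = 481.6 m/s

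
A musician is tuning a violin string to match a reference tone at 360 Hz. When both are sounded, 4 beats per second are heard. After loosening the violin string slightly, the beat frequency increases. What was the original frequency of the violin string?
356 Hz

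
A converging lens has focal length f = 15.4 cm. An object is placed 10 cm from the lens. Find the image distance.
1/di = 1/f − 1/do → di = -28.52 cm (virtual image)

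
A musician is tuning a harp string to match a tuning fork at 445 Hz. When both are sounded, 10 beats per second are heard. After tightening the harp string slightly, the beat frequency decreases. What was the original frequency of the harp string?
435 Hz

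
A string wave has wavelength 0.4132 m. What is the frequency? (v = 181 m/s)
f = v/λ = 438 Hz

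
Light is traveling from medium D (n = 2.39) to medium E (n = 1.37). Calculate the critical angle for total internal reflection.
θc = arcsin(n₂/n₁) = 34.98°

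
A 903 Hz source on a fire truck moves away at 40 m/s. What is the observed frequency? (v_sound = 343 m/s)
f_obs = f·v/(v + v_s) = 808.7 Hz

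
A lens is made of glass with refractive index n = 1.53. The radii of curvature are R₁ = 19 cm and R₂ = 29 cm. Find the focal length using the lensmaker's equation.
1/f = (n − 1)(1/R₁ − 1/R₂) → f = 104 cm (converging lens)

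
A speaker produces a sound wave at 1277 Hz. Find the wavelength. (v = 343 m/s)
λ = v/f = 0.2686 m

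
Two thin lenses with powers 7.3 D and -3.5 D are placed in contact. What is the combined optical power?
P_total = P₁ + P₂ = 3.8 D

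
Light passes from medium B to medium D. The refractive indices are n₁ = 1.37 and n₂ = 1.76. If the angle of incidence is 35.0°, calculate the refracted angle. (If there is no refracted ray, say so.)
sin θ₂ = (n₁/n₂)·sin θ₁ = 0.4465 → θ₂ = 26.52°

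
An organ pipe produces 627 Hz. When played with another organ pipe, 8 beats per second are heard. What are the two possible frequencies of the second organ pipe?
f₂ = 627 ± 8 Hz → 635 Hz or 619 Hz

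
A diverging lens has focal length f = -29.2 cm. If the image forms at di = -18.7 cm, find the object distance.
1/do = 1/f − 1/di → do = 52 cm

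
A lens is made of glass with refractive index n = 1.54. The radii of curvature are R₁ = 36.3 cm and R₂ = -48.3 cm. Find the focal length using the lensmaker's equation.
1/f = (n − 1)(1/R₁ − 1/R₂) → f = 38.38 cm (converging lens)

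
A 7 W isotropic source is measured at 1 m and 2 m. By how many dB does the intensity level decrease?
Δβ = 20·log₁₀(r₂/r₁) = 6.021 dB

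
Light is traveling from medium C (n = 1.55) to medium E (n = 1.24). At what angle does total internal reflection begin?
θc = arcsin(n₂/n₁) = 53.13°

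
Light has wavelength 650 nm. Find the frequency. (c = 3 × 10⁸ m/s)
f = c/λ = 4.615 × 10¹⁴ Hz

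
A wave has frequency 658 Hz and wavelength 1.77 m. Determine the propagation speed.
v = fλ = 1165 m/s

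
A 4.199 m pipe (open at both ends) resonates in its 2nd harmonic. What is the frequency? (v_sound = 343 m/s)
fₙ = nv/(2L) = 81.69 Hz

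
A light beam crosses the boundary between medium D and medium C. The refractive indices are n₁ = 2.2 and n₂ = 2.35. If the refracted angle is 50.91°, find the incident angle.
sin θ₁ = (n₂/n₁)·sin θ₂ → θ₁ = 56°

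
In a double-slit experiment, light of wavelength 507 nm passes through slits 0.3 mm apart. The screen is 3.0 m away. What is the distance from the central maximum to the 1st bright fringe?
y = mλL/d = 5.07 mm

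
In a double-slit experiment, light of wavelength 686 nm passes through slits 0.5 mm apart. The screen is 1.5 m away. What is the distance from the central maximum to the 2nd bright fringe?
y = mλL/d = 4.116 mm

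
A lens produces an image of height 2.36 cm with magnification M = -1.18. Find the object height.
ho = |hi|/|M| = 2 cm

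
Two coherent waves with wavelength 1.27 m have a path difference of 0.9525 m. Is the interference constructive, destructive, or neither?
neither (partial) — path difference = 0.75λ, neither a whole number of wavelengths nor an odd multiple of λ/2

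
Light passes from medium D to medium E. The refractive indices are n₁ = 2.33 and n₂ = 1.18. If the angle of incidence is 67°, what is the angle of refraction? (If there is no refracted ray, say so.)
sin θ₂ = (n₁/n₂)·sin θ₁ = 1.818 > 1, so there is no refracted ray — the light undergoes total internal reflection.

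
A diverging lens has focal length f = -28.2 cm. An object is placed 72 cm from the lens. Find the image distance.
1/di = 1/f − 1/do → di = -20.26 cm (virtual image)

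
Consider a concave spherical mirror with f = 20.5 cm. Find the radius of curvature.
R = 2|f| = 41 cm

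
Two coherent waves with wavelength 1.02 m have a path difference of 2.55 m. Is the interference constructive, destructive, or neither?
destructive — path difference = 2.5λ, an odd multiple of λ/2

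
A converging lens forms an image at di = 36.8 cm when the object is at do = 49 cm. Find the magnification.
M = −di/do = -0.751 (inverted image)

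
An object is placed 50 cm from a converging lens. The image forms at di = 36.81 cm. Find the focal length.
1/f = 1/do + 1/di → f = 21.2 cm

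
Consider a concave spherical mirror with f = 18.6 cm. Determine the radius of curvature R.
R = 2|f| = 37.2 cm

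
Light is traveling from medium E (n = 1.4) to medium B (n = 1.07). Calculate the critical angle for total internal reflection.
θc = arcsin(n₂/n₁) = 49.84°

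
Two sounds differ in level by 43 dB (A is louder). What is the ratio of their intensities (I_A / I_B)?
I_A/I_B = 10^(Δβ/10) = 19950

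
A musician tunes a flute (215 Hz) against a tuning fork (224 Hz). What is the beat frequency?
9 Hz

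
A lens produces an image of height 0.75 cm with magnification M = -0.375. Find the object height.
ho = |hi|/|M| = 2 cm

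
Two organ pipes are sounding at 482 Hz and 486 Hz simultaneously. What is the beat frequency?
4 Hz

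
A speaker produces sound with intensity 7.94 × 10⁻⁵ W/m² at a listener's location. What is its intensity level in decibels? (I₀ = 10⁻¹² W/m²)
β = 10·log₁₀(I/I₀) = 79 dB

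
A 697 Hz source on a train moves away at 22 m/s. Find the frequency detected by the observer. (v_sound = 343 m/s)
f_obs = f·v/(v + v_s) = 655 Hz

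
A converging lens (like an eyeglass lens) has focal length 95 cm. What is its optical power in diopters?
P = 1/f = 1.053 D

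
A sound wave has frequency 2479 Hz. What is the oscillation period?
T = 1/f = 4.034 × 10⁻⁴ s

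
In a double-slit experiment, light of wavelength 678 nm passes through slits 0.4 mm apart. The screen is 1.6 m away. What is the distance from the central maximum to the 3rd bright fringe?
y = mλL/d = 8.136 mm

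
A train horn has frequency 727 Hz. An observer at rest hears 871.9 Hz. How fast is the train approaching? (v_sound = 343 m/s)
v_s = v·(1 − f/f_obs) = 57 m/s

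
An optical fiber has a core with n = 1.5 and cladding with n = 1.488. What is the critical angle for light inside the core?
θc = arcsin(n_cladding/n_core) = 82.75°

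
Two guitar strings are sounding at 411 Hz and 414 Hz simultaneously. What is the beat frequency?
3 Hz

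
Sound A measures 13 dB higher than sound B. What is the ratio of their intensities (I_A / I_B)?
I_A/I_B = 10^(Δβ/10) = 19.95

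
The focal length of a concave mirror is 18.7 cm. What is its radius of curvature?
R = 2|f| = 37.4 cm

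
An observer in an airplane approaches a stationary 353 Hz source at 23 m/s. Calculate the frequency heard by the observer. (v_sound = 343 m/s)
f_obs = f·(v + v_o)/v = 376.7 Hz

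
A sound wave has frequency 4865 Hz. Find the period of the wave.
T = 1/f = 2.055 × 10⁻⁴ s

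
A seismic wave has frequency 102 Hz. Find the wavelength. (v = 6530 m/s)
λ = v/f = 64.02 m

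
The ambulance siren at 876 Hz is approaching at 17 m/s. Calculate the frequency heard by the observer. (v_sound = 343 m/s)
f_obs = f·v/(v − v_s) = 921.7 Hz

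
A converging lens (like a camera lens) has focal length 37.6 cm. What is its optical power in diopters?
P = 1/f = 2.66 D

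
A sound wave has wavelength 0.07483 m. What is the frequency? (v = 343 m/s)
f = v/λ = 4584 Hz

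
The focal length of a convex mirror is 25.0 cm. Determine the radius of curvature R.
R = 2|f| = 50 cm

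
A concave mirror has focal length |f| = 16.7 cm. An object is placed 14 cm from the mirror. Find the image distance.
f = +16.7 cm (concave); 1/di = 1/f − 1/do → di = -86.59 cm (virtual image, behind mirror)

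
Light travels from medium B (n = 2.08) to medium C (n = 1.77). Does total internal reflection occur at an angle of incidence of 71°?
θc = arcsin(n₂/n₁) = 58.32°; 71° > θc, so yes — total internal reflection.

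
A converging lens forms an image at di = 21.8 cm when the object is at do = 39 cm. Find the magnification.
M = −di/do = -0.559 (inverted image)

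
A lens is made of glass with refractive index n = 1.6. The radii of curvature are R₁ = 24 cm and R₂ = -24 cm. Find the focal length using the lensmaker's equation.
1/f = (n − 1)(1/R₁ − 1/R₂) → f = 20 cm (converging lens)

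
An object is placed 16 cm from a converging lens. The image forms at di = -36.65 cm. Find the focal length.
1/f = 1/do + 1/di → f = 28.4 cm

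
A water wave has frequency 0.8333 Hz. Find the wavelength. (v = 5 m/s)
λ = v/f = 6 m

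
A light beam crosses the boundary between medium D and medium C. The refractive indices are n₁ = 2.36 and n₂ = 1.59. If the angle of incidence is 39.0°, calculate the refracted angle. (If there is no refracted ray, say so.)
sin θ₂ = (n₁/n₂)·sin θ₁ = 0.9341 → θ₂ = 69.08°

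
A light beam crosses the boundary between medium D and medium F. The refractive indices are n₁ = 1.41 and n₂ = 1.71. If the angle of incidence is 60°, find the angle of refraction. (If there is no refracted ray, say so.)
sin θ₂ = (n₁/n₂)·sin θ₁ = 0.7141 → θ₂ = 45.57°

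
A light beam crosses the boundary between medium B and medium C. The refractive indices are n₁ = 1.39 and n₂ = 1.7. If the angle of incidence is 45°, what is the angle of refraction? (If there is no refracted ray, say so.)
sin θ₂ = (n₁/n₂)·sin θ₁ = 0.5782 → θ₂ = 35.32°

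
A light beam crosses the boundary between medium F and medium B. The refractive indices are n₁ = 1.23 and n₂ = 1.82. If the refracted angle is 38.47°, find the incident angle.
sin θ₁ = (n₂/n₁)·sin θ₂ → θ₁ = 67°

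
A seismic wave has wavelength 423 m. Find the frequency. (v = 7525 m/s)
f = v/λ = 17.79 Hz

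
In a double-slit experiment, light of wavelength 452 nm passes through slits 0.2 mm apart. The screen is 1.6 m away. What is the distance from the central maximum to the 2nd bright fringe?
y = mλL/d = 7.232 mm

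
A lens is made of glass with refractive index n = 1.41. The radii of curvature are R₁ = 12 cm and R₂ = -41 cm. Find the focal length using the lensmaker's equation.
1/f = (n − 1)(1/R₁ − 1/R₂) → f = 22.64 cm (converging lens)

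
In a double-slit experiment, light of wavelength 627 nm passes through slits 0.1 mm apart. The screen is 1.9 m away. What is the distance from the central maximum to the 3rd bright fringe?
y = mλL/d = 35.74 mm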